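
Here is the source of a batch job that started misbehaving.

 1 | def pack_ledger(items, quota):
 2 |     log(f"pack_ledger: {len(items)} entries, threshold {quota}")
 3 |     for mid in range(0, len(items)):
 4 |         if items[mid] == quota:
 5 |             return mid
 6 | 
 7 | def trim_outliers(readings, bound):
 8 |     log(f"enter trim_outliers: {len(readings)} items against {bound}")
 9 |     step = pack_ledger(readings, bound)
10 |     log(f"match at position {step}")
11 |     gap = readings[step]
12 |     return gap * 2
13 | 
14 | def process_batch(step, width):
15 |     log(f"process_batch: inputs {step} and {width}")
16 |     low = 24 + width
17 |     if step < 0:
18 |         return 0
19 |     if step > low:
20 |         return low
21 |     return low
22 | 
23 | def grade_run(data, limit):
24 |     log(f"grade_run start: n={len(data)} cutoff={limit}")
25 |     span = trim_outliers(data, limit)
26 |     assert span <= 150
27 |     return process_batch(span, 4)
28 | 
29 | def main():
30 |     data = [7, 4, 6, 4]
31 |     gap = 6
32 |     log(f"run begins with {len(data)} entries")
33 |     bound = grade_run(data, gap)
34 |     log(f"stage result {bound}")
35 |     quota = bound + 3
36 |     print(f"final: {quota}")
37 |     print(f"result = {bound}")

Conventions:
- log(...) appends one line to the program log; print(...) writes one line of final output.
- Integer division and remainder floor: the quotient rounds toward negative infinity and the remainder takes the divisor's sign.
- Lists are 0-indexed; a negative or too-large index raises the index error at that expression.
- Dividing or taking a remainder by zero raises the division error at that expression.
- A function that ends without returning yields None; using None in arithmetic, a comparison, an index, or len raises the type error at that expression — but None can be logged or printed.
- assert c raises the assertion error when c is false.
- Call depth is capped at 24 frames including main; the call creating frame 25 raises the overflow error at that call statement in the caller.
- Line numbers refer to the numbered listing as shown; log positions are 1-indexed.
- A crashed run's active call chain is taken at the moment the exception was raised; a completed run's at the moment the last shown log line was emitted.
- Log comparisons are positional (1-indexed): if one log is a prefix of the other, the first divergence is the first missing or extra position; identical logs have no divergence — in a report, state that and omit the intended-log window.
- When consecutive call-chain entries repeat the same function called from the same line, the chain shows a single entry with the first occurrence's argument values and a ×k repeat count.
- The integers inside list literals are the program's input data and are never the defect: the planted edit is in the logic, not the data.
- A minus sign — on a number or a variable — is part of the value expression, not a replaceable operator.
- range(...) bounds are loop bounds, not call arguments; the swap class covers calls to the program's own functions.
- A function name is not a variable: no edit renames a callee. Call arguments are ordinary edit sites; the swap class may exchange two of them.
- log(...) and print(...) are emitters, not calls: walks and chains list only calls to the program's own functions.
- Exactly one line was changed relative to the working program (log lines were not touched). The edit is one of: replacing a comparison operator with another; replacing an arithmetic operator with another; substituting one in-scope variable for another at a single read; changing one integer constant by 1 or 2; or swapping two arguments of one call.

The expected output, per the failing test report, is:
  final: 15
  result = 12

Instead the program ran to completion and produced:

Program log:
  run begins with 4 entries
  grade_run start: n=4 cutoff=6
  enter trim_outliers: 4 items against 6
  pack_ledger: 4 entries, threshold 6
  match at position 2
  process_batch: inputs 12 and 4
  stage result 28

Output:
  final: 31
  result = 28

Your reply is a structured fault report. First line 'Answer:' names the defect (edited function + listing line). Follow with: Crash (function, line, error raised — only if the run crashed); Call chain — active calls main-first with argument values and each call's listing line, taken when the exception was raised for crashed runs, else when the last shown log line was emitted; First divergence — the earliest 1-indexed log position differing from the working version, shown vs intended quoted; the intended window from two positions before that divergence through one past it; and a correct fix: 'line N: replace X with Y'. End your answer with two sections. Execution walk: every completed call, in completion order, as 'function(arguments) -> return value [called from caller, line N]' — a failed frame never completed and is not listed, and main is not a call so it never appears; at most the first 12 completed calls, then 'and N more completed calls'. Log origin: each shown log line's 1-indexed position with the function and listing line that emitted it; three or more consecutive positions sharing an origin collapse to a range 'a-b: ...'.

Answer: the defect is in process_batch at line 21.
The tell: The log first diverges at position 7: the faulty run prints 'stage result 28' where the working version prints 'stage result 12'.
Call chain: main.
First divergence: position 7 — the shown line 'stage result 28' should read 'stage result 12'.
Intended log window:
  5: match at position 2
  6: process_batch: inputs 12 and 4
  7: stage result 12
Execution walk:
  pack_ledger([7, 4, 6, 4], 6) -> 2  [called from trim_outliers, line 9]
  trim_outliers([7, 4, 6, 4], 6) -> 12  [called from grade_run, line 25]
  process_batch(12, 4) -> 28  [called from grade_run, line 27]
  grade_run([7, 4, 6, 4], 6) -> 28  [called from main, line 33]
Origin of each log line:
  1 — main, line 32
  2 — grade_run, line 24
  3 — trim_outliers, line 8
  4 — pack_ledger, line 2
  5 — trim_outliers, line 10
  6 — process_batch, line 15
  7 — main, line 34
A correct fix: line 21: replace `low` with `step`.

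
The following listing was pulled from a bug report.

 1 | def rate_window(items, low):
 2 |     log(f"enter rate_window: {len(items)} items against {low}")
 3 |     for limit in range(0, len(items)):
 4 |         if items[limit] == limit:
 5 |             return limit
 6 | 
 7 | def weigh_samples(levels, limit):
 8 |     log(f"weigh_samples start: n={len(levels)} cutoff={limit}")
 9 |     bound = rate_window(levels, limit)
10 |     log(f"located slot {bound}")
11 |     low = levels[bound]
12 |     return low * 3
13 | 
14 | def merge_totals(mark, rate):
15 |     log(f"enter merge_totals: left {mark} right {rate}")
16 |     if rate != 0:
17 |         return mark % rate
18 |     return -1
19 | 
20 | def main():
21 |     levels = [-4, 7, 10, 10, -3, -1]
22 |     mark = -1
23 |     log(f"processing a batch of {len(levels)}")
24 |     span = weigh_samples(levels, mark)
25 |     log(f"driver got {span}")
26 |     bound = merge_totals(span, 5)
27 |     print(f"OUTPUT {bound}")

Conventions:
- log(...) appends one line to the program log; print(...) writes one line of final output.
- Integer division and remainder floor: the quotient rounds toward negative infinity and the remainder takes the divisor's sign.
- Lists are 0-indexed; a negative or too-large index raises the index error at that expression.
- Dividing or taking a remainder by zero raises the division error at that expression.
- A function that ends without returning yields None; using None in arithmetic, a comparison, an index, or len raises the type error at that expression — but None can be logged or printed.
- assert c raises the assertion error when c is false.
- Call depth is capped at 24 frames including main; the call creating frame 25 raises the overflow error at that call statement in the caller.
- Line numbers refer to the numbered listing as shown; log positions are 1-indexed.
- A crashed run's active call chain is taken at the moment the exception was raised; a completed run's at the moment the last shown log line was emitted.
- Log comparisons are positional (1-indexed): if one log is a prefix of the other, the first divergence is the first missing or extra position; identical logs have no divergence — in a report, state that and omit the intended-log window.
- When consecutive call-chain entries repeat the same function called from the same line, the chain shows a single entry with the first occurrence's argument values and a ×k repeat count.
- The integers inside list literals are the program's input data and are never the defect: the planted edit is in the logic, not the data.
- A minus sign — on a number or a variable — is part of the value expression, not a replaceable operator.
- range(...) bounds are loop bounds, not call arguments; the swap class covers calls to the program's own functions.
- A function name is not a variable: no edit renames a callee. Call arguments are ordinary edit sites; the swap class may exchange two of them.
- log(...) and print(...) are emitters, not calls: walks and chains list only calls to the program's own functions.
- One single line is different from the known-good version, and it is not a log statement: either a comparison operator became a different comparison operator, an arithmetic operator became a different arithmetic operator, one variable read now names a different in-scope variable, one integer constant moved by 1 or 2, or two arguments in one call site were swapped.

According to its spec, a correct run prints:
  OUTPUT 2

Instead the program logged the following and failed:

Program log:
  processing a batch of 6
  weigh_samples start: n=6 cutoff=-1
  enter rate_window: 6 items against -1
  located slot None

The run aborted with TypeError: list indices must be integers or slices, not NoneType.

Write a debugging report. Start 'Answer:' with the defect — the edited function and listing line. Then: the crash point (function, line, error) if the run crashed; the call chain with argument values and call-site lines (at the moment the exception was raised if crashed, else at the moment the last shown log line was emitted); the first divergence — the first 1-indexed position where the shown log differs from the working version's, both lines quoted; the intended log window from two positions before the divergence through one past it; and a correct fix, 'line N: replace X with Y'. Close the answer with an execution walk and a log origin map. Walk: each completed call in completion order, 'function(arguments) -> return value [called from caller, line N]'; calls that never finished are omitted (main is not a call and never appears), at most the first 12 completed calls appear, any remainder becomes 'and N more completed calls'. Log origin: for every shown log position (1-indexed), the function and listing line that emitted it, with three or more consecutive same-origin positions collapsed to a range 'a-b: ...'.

Answer: the defect is in rate_window at line 4.
The tell: The earliest visible damage is log position 4 — 'located slot None' rather than the intended 'located slot 5'.
Crash: weigh_samples, line 11, TypeError.
Call chain: main -> weigh_samples([-4, 7, 10, 10, -3, -1], -1) (called at line 24).
First divergence: position 4 — the shown line 'located slot None' should read 'located slot 5'.
Intended log window:
  2: weigh_samples start: n=6 cutoff=-1
  3: enter rate_window: 6 items against -1
  4: located slot 5
  5: driver got -3
Execution walk:
  rate_window([-4, 7, 10, 10, -3, -1], -1) -> None  [called from weigh_samples, line 9]
Origin of each log line:
  1: from main, line 23
  2: from weigh_samples, line 8
  3: from rate_window, line 2
  4: from weigh_samples, line 10
A correct fix: line 4: replace `items[limit] == limit` with `items[limit] == low`.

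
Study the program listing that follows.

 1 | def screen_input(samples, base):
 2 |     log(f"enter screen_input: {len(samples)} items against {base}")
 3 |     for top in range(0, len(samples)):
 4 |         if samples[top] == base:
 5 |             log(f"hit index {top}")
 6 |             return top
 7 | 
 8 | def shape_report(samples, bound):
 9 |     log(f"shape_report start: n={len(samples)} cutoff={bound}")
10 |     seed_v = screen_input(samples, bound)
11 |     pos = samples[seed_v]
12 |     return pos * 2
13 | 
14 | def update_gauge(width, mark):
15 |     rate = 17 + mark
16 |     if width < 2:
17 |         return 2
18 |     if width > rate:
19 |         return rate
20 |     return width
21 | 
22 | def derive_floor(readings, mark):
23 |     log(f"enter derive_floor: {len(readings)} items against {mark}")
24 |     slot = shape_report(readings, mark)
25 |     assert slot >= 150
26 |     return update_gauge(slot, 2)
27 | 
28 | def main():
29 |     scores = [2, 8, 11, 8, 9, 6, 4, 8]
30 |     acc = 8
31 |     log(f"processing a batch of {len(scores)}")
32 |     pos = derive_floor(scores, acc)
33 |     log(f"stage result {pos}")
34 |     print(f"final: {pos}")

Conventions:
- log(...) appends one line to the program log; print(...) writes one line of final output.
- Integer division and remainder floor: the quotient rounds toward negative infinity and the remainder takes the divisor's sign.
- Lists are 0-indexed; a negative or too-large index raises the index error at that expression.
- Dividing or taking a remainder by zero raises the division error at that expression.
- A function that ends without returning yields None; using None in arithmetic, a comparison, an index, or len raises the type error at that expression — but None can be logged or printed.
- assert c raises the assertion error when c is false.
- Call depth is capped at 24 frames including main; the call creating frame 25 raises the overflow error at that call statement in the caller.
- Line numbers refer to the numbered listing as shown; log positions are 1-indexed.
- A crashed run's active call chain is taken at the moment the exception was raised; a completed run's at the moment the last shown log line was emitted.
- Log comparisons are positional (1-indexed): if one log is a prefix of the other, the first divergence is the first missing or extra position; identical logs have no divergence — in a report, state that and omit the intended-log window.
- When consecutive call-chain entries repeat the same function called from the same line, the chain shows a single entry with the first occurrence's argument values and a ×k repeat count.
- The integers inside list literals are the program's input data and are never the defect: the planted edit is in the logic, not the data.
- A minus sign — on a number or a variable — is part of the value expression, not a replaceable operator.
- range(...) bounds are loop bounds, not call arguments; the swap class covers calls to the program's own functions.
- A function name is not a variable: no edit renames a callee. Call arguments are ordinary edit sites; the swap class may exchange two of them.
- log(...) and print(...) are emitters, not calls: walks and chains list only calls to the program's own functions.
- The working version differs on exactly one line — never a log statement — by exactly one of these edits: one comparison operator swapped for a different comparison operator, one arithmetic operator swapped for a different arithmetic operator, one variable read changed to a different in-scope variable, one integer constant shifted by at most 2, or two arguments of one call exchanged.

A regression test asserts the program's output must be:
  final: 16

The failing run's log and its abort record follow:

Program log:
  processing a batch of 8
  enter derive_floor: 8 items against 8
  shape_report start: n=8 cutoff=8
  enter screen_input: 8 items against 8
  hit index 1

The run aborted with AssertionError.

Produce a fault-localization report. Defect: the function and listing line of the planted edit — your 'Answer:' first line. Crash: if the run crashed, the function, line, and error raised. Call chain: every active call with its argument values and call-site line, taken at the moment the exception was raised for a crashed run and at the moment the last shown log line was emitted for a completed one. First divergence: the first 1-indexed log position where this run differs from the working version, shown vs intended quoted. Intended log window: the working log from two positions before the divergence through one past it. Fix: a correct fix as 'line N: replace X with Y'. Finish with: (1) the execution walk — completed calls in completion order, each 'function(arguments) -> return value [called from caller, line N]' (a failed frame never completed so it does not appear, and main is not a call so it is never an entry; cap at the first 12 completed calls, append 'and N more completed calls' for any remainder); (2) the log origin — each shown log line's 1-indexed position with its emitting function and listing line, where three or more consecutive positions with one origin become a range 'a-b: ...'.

Answer: the defect is in derive_floor at line 25.
Core observation: The shown log is a 5-line prefix of the intended one, whose next entry is 'stage result 16'.
Crash: derive_floor, line 25, AssertionError.
Call chain: main -> derive_floor([2, 8, 11, 8, 9, 6, 4, 8], 8) (called at line 32).
First divergence: position 6 (shown log ended at 5 lines; the working version continues: 'stage result 16').
Intended log window:
  4: enter screen_input: 8 items against 8
  5: hit index 1
  6: stage result 16
Execution walk:
  screen_input([2, 8, 11, 8, 9, 6, 4, 8], 8) -> 1  [called from shape_report, line 10]
  shape_report([2, 8, 11, 8, 9, 6, 4, 8], 8) -> 16  [called from derive_floor, line 24]
Log line origins:
  1: emitted by main (line 31)
  2: emitted by derive_floor (line 23)
  3: emitted by shape_report (line 9)
  4: emitted by screen_input (line 2)
  5: emitted by screen_input (line 5)
A correct fix: line 25: replace `>=` with `<=`.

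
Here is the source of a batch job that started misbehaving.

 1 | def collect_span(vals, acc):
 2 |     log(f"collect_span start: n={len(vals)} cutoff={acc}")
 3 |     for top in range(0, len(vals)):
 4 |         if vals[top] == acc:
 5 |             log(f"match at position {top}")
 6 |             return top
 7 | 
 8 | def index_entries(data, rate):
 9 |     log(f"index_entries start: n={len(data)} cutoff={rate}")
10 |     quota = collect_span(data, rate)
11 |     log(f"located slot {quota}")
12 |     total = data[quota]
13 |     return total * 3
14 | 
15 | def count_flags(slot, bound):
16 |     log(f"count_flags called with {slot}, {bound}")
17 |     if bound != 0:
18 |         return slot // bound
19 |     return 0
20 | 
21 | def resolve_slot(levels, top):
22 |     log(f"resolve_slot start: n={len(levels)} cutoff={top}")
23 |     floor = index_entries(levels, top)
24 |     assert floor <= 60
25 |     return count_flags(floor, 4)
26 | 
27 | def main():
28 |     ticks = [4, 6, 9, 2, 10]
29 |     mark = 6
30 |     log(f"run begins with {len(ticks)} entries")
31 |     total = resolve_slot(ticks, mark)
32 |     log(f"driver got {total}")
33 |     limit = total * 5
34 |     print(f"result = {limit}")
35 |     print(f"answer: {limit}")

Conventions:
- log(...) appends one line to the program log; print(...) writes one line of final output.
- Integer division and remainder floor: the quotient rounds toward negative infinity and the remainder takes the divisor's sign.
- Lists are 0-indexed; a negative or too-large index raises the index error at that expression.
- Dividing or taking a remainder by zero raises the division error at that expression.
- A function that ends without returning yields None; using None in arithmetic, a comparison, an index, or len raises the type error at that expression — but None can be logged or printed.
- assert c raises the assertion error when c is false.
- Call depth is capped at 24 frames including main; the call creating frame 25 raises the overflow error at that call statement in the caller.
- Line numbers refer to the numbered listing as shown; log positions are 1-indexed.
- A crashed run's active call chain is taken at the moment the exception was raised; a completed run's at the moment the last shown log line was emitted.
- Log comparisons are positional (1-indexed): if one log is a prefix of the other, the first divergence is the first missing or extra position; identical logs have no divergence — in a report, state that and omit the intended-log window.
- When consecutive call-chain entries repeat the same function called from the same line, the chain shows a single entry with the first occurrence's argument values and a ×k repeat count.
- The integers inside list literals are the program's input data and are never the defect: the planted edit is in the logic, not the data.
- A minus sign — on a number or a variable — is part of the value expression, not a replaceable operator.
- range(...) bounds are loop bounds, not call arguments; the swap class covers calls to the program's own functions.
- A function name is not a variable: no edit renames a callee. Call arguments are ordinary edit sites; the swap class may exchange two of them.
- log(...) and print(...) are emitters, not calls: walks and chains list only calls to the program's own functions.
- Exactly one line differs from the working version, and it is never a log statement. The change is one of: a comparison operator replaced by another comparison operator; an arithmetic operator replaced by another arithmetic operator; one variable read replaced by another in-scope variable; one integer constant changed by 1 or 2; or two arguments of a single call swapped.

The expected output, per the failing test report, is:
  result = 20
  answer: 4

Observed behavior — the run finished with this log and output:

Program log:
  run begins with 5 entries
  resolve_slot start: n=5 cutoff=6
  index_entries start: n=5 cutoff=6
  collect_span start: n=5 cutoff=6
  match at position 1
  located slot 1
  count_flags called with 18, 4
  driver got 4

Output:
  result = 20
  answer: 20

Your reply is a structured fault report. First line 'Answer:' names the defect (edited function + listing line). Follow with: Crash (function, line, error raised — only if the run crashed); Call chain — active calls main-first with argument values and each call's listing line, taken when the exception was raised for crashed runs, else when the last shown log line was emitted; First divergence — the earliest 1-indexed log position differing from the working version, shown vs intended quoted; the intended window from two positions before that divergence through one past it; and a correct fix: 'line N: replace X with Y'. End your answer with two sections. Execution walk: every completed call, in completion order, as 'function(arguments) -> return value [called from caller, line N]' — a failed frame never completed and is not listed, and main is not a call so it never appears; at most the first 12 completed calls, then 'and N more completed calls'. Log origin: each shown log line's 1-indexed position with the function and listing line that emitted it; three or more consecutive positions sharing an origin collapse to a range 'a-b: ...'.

Answer: the defect is in main at line 35.
Key fact: The logs agree in full; only the final output differs.
Call chain: main.
First divergence: none (the log streams are identical).
Execution walk:
  collect_span([4, 6, 9, 2, 10], 6) -> 1  [called from index_entries, line 10]
  index_entries([4, 6, 9, 2, 10], 6) -> 18  [called from resolve_slot, line 23]
  count_flags(18, 4) -> 4  [called from resolve_slot, line 25]
  resolve_slot([4, 6, 9, 2, 10], 6) -> 4  [called from main, line 31]
Log origin:
  1: emitted by main (line 30)
  2: emitted by resolve_slot (line 22)
  3: emitted by index_entries (line 9)
  4: emitted by collect_span (line 2)
  5: emitted by collect_span (line 5)
  6: emitted by index_entries (line 11)
  7: emitted by count_flags (line 16)
  8: emitted by main (line 32)
A correct fix: line 35: replace `limit` with `total`.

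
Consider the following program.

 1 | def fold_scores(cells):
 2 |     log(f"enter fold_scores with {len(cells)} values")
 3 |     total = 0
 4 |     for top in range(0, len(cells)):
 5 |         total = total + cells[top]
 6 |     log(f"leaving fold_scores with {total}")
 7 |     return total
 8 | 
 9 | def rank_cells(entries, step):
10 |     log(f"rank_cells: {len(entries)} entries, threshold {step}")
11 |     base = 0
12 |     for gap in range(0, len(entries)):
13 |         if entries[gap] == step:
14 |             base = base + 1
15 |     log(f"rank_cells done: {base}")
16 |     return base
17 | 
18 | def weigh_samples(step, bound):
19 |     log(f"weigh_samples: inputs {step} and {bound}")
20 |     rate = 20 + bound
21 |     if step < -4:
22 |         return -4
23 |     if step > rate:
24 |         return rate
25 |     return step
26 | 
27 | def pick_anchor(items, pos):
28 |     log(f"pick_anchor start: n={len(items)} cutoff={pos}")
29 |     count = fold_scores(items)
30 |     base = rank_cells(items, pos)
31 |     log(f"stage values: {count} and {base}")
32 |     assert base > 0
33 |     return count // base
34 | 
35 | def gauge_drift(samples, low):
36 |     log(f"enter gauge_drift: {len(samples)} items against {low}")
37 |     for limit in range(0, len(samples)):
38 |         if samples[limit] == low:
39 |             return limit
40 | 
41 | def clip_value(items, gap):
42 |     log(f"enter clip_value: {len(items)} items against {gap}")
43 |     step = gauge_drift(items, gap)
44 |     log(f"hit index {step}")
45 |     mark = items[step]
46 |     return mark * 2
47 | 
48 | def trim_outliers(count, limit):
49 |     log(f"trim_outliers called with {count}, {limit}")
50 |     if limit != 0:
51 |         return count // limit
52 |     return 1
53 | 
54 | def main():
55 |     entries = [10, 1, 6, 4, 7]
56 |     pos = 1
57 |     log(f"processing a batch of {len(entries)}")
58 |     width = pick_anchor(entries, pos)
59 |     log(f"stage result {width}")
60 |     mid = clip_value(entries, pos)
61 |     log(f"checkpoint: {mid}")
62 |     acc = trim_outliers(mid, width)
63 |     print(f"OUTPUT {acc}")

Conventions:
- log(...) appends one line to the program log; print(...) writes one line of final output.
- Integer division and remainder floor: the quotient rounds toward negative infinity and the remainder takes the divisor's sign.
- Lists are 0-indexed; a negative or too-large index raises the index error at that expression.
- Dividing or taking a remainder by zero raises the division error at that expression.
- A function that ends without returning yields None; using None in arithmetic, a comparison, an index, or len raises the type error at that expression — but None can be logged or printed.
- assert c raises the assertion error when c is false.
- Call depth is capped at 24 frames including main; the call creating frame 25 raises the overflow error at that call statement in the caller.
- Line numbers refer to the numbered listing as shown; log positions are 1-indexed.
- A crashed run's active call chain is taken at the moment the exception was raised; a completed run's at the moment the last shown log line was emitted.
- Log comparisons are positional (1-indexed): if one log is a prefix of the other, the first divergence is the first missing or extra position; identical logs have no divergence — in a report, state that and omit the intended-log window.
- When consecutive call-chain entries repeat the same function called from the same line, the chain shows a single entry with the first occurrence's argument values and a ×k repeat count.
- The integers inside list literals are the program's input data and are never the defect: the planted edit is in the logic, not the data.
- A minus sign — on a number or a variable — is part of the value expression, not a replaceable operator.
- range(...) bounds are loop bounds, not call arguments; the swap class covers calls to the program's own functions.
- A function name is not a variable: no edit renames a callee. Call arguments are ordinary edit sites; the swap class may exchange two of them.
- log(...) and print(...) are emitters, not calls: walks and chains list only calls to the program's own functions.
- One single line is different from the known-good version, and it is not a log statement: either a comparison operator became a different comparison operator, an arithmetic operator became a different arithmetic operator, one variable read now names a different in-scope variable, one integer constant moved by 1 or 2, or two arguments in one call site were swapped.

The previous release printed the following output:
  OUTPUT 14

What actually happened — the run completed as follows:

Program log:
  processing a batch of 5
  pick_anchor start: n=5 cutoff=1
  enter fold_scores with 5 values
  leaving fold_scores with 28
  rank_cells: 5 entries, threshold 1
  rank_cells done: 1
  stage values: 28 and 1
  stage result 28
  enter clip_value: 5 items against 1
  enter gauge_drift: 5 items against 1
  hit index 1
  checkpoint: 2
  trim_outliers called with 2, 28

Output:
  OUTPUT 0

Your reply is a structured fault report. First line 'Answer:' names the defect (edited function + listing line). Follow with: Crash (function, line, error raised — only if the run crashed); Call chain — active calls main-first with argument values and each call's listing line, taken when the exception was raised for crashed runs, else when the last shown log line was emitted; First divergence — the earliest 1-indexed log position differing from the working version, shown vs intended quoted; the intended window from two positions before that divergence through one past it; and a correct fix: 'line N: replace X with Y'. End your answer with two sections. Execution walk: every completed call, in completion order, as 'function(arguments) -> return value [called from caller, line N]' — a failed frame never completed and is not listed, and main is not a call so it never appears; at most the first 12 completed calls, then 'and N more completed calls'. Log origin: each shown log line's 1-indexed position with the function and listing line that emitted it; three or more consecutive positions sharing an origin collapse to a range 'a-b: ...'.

Answer: the defect is in main at line 62.
Key observation: The earliest visible damage is log position 13 — 'trim_outliers called with 2, 28' rather than the intended 'trim_outliers called with 28, 2'.
Call chain: main -> trim_outliers(2, 28) (called at line 62).
First divergence: position 13 — the shown line 'trim_outliers called with 2, 28' should read 'trim_outliers called with 28, 2'.
Intended log window:
  11: hit index 1
  12: checkpoint: 2
  13: trim_outliers called with 28, 2
Execution walk:
  fold_scores([10, 1, 6, 4, 7]) -> 28  [called from pick_anchor, line 29]
  rank_cells([10, 1, 6, 4, 7], 1) -> 1  [called from pick_anchor, line 30]
  pick_anchor([10, 1, 6, 4, 7], 1) -> 28  [called from main, line 58]
  gauge_drift([10, 1, 6, 4, 7], 1) -> 1  [called from clip_value, line 43]
  clip_value([10, 1, 6, 4, 7], 1) -> 2  [called from main, line 60]
  trim_outliers(2, 28) -> 0  [called from main, line 62]
Log origins:
  1 — main, line 57
  2 — pick_anchor, line 28
  3 — fold_scores, line 2
  4 — fold_scores, line 6
  5 — rank_cells, line 10
  6 — rank_cells, line 15
  7 — pick_anchor, line 31
  8 — main, line 59
  9 — clip_value, line 42
  10 — gauge_drift, line 36
  11 — clip_value, line 44
  12 — main, line 61
  13 — trim_outliers, line 49
A correct fix: line 62: replace `trim_outliers(mid, width)` with `trim_outliers(width, mid)`.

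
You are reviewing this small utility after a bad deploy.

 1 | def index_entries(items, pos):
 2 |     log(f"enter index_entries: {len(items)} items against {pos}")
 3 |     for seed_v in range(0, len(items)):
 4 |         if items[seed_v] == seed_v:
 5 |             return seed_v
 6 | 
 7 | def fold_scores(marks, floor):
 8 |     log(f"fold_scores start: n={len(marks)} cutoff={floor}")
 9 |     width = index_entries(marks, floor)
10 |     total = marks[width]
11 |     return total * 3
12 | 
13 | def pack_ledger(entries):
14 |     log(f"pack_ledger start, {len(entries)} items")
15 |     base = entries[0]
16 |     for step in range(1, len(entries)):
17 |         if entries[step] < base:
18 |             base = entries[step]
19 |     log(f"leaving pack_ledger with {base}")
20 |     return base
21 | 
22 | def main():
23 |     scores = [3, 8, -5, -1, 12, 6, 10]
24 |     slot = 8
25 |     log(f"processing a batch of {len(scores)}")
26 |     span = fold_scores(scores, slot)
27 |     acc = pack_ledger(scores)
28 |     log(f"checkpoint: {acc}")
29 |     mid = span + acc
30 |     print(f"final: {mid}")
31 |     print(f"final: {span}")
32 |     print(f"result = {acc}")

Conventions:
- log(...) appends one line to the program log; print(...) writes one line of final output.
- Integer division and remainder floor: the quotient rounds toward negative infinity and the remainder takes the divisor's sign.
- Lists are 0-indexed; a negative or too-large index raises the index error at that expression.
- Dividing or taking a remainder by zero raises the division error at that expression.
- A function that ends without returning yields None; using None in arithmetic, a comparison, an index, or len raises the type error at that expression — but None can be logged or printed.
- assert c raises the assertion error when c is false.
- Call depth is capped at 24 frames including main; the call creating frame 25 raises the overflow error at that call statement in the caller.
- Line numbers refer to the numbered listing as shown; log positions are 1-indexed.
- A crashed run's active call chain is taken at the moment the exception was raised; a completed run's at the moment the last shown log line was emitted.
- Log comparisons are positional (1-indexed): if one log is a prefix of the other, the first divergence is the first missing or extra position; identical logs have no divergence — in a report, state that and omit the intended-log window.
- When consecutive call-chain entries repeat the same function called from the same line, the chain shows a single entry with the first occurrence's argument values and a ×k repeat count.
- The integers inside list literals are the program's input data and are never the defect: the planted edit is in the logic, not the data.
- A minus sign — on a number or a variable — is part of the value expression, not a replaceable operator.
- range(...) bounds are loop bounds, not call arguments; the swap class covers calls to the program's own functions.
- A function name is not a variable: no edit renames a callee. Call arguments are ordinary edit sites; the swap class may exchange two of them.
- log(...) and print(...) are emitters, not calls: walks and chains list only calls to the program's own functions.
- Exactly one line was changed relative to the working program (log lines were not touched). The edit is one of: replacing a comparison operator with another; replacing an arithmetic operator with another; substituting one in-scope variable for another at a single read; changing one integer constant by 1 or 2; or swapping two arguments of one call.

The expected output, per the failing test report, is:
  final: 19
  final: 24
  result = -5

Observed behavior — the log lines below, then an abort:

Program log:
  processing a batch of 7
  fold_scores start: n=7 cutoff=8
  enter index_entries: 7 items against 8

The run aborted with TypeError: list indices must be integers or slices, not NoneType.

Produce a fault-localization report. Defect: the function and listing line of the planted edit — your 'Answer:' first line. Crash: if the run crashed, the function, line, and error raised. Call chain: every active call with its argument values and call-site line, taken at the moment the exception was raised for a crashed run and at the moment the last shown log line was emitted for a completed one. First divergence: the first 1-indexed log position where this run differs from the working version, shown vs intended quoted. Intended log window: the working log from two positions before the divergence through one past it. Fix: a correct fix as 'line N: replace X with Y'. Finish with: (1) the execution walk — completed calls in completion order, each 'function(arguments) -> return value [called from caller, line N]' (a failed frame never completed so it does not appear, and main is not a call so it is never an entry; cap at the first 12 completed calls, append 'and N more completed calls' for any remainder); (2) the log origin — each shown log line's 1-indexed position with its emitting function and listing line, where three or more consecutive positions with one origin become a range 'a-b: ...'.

Answer: the defect is in index_entries at line 4.
Key fact: The shown log is a 3-line prefix of the intended one, whose next entry is 'pack_ledger start, 7 items'.
Crash: fold_scores, line 10, TypeError.
Call chain: main -> fold_scores([3, 8, -5, -1, 12, 6, 10], 8) (called at line 26).
First divergence: position 4 — after 3 matching lines the faulty run goes silent; intended next line 'pack_ledger start, 7 items'.
Intended log window:
  2: fold_scores start: n=7 cutoff=8
  3: enter index_entries: 7 items against 8
  4: pack_ledger start, 7 items
  5: leaving pack_ledger with -5
Execution walk:
  index_entries([3, 8, -5, -1, 12, 6, 10], 8) -> None  [called from fold_scores, line 9]
Log origin:
  1: logged in main at line 25
  2: logged in fold_scores at line 8
  3: logged in index_entries at line 2
A correct fix: line 4: replace `items[seed_v] == seed_v` with `items[seed_v] == pos`.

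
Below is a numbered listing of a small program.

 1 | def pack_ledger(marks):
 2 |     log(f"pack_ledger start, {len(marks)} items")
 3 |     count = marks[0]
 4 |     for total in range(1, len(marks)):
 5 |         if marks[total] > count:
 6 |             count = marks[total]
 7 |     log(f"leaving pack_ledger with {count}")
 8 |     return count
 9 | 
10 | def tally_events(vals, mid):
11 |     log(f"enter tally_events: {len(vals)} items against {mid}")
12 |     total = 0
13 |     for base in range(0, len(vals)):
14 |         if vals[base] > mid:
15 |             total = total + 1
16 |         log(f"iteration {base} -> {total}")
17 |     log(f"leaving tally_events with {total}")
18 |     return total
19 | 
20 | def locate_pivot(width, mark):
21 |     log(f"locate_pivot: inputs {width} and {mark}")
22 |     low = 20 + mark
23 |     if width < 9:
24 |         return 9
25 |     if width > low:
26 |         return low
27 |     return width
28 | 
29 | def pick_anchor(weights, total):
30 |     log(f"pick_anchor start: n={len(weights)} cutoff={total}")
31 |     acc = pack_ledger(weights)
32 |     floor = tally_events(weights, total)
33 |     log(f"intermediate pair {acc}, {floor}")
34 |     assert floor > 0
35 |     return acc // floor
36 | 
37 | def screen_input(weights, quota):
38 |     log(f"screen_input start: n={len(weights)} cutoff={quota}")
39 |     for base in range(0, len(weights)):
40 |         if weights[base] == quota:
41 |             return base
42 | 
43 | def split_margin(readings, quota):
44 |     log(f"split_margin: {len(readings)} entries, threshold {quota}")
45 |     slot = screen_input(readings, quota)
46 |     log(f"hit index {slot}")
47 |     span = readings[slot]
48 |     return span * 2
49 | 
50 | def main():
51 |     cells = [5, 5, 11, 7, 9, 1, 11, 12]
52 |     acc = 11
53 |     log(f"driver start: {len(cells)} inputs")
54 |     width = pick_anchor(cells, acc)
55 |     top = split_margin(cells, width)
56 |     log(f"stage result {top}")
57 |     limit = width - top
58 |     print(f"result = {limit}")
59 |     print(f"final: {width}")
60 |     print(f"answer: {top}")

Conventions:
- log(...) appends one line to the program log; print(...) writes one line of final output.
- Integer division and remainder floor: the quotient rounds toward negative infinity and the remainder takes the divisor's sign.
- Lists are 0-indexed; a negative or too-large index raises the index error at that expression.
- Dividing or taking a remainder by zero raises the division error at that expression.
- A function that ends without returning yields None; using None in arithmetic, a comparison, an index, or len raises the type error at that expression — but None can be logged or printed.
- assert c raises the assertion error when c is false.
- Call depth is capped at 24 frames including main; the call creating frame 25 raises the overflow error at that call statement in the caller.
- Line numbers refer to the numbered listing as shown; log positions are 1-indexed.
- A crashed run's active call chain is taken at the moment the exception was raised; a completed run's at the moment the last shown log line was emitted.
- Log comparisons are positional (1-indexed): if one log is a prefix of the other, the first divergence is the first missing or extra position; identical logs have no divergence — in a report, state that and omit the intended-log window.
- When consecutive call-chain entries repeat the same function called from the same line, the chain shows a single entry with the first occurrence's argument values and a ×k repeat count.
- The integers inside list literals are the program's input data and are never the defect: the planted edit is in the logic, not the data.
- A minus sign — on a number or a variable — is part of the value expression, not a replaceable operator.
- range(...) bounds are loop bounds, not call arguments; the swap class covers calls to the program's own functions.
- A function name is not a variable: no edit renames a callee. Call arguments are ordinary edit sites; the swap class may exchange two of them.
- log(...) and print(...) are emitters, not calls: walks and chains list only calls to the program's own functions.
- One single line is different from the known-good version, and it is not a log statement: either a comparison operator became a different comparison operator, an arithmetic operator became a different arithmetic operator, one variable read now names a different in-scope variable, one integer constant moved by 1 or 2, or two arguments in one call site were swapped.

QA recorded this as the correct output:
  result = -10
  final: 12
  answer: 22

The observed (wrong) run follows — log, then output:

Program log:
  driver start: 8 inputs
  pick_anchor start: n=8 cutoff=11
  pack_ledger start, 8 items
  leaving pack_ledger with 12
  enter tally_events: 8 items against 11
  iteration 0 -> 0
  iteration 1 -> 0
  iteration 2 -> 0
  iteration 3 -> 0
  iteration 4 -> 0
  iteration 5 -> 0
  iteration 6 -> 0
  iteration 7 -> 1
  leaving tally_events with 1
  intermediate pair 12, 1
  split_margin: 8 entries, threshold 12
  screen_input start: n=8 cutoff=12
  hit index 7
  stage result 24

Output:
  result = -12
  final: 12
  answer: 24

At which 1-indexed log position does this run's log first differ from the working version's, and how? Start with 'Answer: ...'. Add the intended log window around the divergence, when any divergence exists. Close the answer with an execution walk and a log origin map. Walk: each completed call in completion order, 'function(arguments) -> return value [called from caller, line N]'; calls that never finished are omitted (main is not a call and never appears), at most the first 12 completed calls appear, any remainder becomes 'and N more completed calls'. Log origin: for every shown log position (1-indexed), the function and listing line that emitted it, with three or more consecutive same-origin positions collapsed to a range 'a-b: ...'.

Answer: position 16 — the shown line 'split_margin: 8 entries, threshold 12' should read 'split_margin: 8 entries, threshold 11'.
Intended log window:
  14: leaving tally_events with 1
  15: intermediate pair 12, 1
  16: split_margin: 8 entries, threshold 11
  17: screen_input start: n=8 cutoff=11
Execution walk:
  pack_ledger([5, 5, 11, 7, 9, 1, 11, 12]) -> 12  [called from pick_anchor, line 31]
  tally_events([5, 5, 11, 7, 9, 1, 11, 12], 11) -> 1  [called from pick_anchor, line 32]
  pick_anchor([5, 5, 11, 7, 9, 1, 11, 12], 11) -> 12  [called from main, line 54]
  screen_input([5, 5, 11, 7, 9, 1, 11, 12], 12) -> 7  [called from split_margin, line 45]
  split_margin([5, 5, 11, 7, 9, 1, 11, 12], 12) -> 24  [called from main, line 55]
Log origin:
  1 — main, line 53
  2 — pick_anchor, line 30
  3 — pack_ledger, line 2
  4 — pack_ledger, line 7
  5 — tally_events, line 11
  6-13 — tally_events, line 16
  14 — tally_events, line 17
  15 — pick_anchor, line 33
  16 — split_margin, line 44
  17 — screen_input, line 38
  18 — split_margin, line 46
  19 — main, line 56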